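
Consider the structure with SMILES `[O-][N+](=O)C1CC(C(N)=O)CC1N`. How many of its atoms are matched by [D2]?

2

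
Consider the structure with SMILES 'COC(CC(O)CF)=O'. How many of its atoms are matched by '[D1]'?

The query [D1] means: atom with exactly one heavy-atom neighbour (degree 1).
Check the 9 heavy atoms by environment: 2× C (D2) → no; 2× C (D3) → no; 2× O (D1) → match; 1× O (D2) → no; 1× C (D1) → match; 1× F (D1) → match.
Summing the matching environments: 2 + 1 + 1 = 4 matching atoms.

4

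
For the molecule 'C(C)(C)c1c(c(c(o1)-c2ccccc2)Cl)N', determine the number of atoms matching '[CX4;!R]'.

3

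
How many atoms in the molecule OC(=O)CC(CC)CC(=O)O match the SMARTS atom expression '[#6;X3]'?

2

The query [#6;X3] means: any carbon (aromatic or not) with three total connections.
Check the 11 heavy atoms by environment: 5× C (X4) → no; 2× C (X3) → match; 2× O (X1) → no; 2× O (X2) → no.
That gives 2 matching atoms.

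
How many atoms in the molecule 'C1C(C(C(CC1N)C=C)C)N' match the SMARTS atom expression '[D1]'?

4

The query [D1] means: atom with exactly one heavy-atom neighbour (degree 1).
Check the 11 heavy atoms by environment: 4× C (D3) → no; 3× C (D2) → no; 2× N (D1) → match; 2× C (D1) → match.
Summing the matching environments: 2 + 2 = 4 matching atoms.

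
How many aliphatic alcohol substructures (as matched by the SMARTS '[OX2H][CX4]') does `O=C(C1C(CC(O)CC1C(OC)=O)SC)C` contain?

1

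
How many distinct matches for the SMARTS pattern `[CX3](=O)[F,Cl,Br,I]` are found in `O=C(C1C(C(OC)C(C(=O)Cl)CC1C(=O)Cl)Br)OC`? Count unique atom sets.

[CX3](=O)[F,Cl,Br,I] is the SMARTS for an acyl halide: a carbonyl carbon bonded to a halogen.
The molecule carries 2 separate instances of an acyl chloride (-C(=O)Cl) meeting every constraint; each maps to a distinct set of atoms, giving 2 matches.

2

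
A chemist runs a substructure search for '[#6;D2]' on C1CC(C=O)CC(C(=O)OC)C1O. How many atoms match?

4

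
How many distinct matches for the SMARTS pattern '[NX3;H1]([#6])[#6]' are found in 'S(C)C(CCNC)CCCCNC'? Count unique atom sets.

[NX3;H1]([#6])[#6] is the SMARTS for a secondary amine: a trivalent nitrogen with one H, bonded to two carbons.
The molecule carries 2 separate instances of an N-methylamino group (-NHCH3) meeting every constraint; each maps to a distinct set of atoms, giving 2 matches.

2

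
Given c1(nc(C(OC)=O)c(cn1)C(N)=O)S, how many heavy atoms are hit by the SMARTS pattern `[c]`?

4

The query [c] means: lowercase c matches aromatic carbon only.
Check the 14 heavy atoms by environment: 2× n (aromatic) → no; 4× c (aromatic) → match; 3× C → no; 3× O → no; 1× N → no; 1× S → no.
That gives 4 matching atoms.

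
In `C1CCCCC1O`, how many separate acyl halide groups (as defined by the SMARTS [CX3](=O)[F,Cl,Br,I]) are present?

[CX3](=O)[F,Cl,Br,I] is the SMARTS for an acyl halide: a carbonyl carbon bonded to a halogen.
No fragment in the molecule satisfies every constraint, giving 0 matches.

0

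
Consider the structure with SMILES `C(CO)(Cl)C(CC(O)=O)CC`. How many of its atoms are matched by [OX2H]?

2

The query [OX2H] means: aliphatic oxygen with two connections, one of which is H — an -OH oxygen.
Check the 11 heavy atoms by environment: 3× C (H2, X4) → no; 2× C (H1, X4) → no; 2× O (H1, X2) → match; 1× C (H3, X4) → no; 1× C (H0, X3) → no; 1× O (H0, X1) → no; 1× Cl (H0, X1) → no.
That gives 2 matching atoms.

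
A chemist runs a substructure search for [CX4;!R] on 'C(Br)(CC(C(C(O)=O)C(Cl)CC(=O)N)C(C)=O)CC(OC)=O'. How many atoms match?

9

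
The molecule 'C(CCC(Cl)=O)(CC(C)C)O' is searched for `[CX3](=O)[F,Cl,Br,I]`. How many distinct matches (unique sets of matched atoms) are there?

[CX3](=O)[F,Cl,Br,I] is the SMARTS for an acyl halide: a carbonyl carbon bonded to a halogen.
Exactly one fragment in the molecule meets all constraints, giving 1 match.

1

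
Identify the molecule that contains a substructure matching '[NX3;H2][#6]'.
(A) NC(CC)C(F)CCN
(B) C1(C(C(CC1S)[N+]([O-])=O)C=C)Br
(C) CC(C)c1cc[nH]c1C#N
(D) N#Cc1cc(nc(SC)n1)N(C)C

[NX3;H2][#6] describes a trivalent nitrogen with two H attached to carbon (a primary amine).
(A) contains a primary amino group (-NH2), which satisfies every atom and bond constraint.
(B) has a nitro group (-[N+](=O)[O-]) but the nitrogen is [N+] with no H, not NX3H2.
(C) has a nitrile (-C#N) but the nitrogen is NX1 (triple-bonded), not NX3 with two H.
(D) has a dimethylamino group (-N(CH3)2) but the nitrogen has H0, not H2.
So the answer is (A).

A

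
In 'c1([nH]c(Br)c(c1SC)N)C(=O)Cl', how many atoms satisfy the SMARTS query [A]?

7

The query [A] means: A matches any aliphatic (non-aromatic) heavy atom.
Check the 12 heavy atoms by environment: 1× n (aromatic) → no; 4× c (aromatic) → no; 2× C → match; 1× O → match; 1× Cl → match; 1× N → match; 1× S → match; 1× Br → match.
Summing the matching environments: 2 + 1 + 1 + 1 + 1 + 1 = 7 matching atoms.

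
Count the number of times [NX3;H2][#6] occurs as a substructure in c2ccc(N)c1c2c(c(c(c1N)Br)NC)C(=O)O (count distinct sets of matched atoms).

2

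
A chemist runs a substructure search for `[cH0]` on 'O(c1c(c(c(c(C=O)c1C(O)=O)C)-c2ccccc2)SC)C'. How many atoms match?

The query [cH0] means: aromatic carbon with no attached hydrogen (substituted or ring-fusion).
Check the 22 heavy atoms by environment: 7× c (aromatic, H0) → match; 1× C (H0) → no; 3× O (H0) → no; 1× O (H1) → no; 5× c (aromatic, H1) → no; 1× C (H1) → no; 3× C (H3) → no; 1× S (H0) → no.
That gives 7 matching atoms.

7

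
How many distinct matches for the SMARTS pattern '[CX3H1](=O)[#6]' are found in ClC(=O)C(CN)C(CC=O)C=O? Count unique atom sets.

2

[CX3H1](=O)[#6] is the SMARTS for an aldehyde: an sp2 carbon with one H, double-bonded to O and single-bonded to carbon.
The molecule carries 2 separate instances of an aldehyde (-CHO) meeting every constraint; each maps to a distinct set of atoms, giving 2 matches.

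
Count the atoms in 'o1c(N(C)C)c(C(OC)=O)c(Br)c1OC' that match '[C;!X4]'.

1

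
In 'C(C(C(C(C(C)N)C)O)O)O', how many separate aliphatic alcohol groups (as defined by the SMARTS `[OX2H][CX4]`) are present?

3

[OX2H][CX4] is the SMARTS for an aliphatic alcohol: a hydroxyl oxygen bound to an sp3 (X4) carbon.
The molecule carries 3 separate instances of a hydroxyl group (-OH) meeting every constraint; each maps to a distinct set of atoms, giving 3 matches.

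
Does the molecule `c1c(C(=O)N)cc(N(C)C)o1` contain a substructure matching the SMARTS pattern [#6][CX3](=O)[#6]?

The pattern [#6][CX3](=O)[#6] describes a carbonyl carbon (no H) flanked by two carbons — a ketone.
The closest candidate here is a primary amide (-C(=O)NH2), but one neighbour of the carbonyl carbon is N, not C. No other fragment satisfies the full query, so there is no match.

No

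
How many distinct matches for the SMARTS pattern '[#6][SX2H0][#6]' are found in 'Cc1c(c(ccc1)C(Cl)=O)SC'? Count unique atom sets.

[#6][SX2H0][#6] is the SMARTS for a thioether: an aliphatic sulfur bridging two carbons with no H on the sulfur.
Exactly one fragment in the molecule meets all constraints, giving 1 match.

1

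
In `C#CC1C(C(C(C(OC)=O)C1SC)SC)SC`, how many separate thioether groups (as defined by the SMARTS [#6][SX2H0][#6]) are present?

3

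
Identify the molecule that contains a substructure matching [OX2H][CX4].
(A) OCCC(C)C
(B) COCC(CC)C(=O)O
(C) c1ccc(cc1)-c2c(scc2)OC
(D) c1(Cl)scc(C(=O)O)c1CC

A

[OX2H][CX4] describes a hydroxyl oxygen bound to an sp3 (X4) carbon (an aliphatic alcohol).
(A) contains a hydroxyl group (-OH), which satisfies every atom and bond constraint.
(B) has a methoxy ether (-OCH3) but the oxygen has H0 (ether), not H1.
(C) has a methoxy ether (-OCH3) but the oxygen has H0 (ether), not H1.
(D) has a carboxylic acid group (-C(=O)OH) but the -OH is on a CX3 carbonyl carbon, not a CX4 carbon.
So the answer is (A).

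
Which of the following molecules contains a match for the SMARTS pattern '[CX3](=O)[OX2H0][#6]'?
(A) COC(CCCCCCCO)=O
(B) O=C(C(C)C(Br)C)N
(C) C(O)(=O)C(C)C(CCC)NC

[CX3](=O)[OX2H0][#6] describes a carbonyl carbon bonded to an oxygen that is itself bonded to carbon (no H on that O) (an ester).
(A) contains a methyl-ester group (-C(=O)OCH3), which satisfies every atom and bond constraint.
(B) has a primary amide (-C(=O)NH2) but the carbonyl is bonded to N, not to an O-C linkage.
(C) has a carboxylic acid group (-C(=O)OH) but the singly-bonded O carries H (OX2H1, not H0).
So the answer is (A).

A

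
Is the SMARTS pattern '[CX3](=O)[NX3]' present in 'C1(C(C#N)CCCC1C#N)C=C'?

The pattern [CX3](=O)[NX3] describes a carbonyl carbon bonded to a trivalent nitrogen — an amide.
The closest candidate here is a nitrile (-C#N), but the nitrile N is NX1 (triple-bonded), not NX3. No other fragment satisfies the full query, so there is no match.

No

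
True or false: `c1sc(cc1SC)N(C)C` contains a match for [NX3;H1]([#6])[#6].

False

The pattern [NX3;H1]([#6])[#6] describes a trivalent nitrogen with one H, bonded to two carbons — a secondary amine.
The closest candidate here is a dimethylamino group (-N(CH3)2), but the nitrogen has H0, not H1. No other fragment satisfies the full query, so there is no match.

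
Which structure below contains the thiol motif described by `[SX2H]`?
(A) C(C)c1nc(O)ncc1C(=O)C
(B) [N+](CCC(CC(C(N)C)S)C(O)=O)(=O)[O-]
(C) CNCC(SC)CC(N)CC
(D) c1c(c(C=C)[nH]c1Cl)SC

[SX2H] describes an aliphatic sulfur with two connections, one being H (a thiol).
(A) has a hydroxyl group (-OH) but it is an -OH, not an -SH.
(B) contains a thiol (-SH), which satisfies every atom and bond constraint.
(C) has a methylthio ether (-SCH3) but the sulfur has H0 (bonded to two carbons), not H1.
(D) has a methylthio ether (-SCH3) but the sulfur has H0 (bonded to two carbons), not H1.
So the answer is (B).

B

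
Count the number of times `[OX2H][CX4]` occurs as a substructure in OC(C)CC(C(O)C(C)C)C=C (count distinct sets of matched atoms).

[OX2H][CX4] is the SMARTS for an aliphatic alcohol: a hydroxyl oxygen bound to an sp3 (X4) carbon.
The molecule carries 2 separate instances of a hydroxyl group (-OH) meeting every constraint; each maps to a distinct set of atoms, giving 2 matches.

2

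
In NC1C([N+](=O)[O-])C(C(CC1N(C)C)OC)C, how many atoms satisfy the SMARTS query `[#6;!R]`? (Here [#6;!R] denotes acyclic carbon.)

Check the 16 heavy atoms by environment: 6× C (in 6-ring) → no; 2× N (acyclic) → no; 4× C (acyclic) → match; 1× N (charge +1, acyclic) → no; 1× O (charge -1, acyclic) → no; 2× O (acyclic) → no.
That gives 4 matching atoms.

4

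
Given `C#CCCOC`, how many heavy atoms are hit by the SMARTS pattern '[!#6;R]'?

Check the 6 heavy atoms by environment: 5× C (acyclic) → no; 1× O (acyclic) → no.
No environment satisfies the query, so 0 matching atoms.

0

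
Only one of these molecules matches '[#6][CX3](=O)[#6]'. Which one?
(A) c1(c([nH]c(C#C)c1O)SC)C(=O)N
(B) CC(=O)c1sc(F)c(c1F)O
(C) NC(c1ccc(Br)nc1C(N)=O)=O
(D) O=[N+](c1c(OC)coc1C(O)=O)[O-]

[#6][CX3](=O)[#6] describes a carbonyl carbon (no H) flanked by two carbons (a ketone).
(A) has a primary amide (-C(=O)NH2) but one neighbour of the carbonyl carbon is N, not C.
(B) contains an acetyl/ketone group (-C(=O)CH3), which satisfies every atom and bond constraint.
(C) has a primary amide (-C(=O)NH2) but one neighbour of the carbonyl carbon is N, not C.
(D) has a carboxylic acid group (-C(=O)OH) but one neighbour of the carbonyl carbon is O, not C.
So the answer is (B).

B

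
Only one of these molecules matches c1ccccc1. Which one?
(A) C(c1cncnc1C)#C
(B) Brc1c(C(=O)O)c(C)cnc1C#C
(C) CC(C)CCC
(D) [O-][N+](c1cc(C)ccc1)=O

D

c1ccccc1 describes six aromatic carbons in a ring (a benzene ring).
(A) has a methyl group (-CH3) but no six-membered all-carbon aromatic ring is present.
(B) has a methyl group (-CH3) but no six-membered all-carbon aromatic ring is present.
(C) has a methyl group (-CH3) but no six-membered all-carbon aromatic ring is present.
(D) contains the required atom environment, so the pattern matches.
So the answer is (D).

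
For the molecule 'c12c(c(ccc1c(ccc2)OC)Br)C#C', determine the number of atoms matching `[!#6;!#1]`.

The query [!#6;!#1] means: not carbon and not hydrogen — any heteroatom.
Check the 15 heavy atoms by environment: 10× c (aromatic) → no; 1× O → match; 3× C → no; 1× Br → match.
Summing the matching environments: 1 + 1 = 2 matching atoms.

2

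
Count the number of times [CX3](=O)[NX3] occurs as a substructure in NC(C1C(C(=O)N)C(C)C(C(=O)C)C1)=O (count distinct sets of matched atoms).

[CX3](=O)[NX3] is the SMARTS for an amide: a carbonyl carbon bonded to a trivalent nitrogen.
The molecule carries 2 separate instances of a primary amide (-C(=O)NH2) meeting every constraint; each maps to a distinct set of atoms, giving 2 matches.

2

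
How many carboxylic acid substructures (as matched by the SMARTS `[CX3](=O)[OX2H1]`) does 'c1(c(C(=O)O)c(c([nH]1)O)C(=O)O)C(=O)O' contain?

[CX3](=O)[OX2H1] is the SMARTS for a carboxylic acid: an sp2 carbon double-bonded to O and single-bonded to an -OH oxygen.
The molecule carries 3 separate instances of a carboxylic acid group (-C(=O)OH) meeting every constraint; each maps to a distinct set of atoms, giving 3 matches.

3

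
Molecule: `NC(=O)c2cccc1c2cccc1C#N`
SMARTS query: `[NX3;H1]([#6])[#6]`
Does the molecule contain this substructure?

No

The pattern [NX3;H1]([#6])[#6] describes a trivalent nitrogen with one H, bonded to two carbons — a secondary amine.
The closest candidate here is a primary amide (-C(=O)NH2), but the -C(=O)NH2 nitrogen has H2, not H1. No other fragment satisfies the full query, so there is no match.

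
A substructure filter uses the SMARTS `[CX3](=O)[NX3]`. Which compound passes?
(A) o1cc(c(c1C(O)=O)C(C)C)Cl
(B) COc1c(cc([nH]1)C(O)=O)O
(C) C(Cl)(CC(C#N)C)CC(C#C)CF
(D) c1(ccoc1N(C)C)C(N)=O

D

[CX3](=O)[NX3] describes a carbonyl carbon bonded to a trivalent nitrogen (an amide).
(A) has a carboxylic acid group (-C(=O)OH) but the carbonyl is bonded to O, not to an NX3 nitrogen.
(B) has a carboxylic acid group (-C(=O)OH) but the carbonyl is bonded to O, not to an NX3 nitrogen.
(C) has a nitrile (-C#N) but the nitrile N is NX1 (triple-bonded), not NX3.
(D) contains a primary amide (-C(=O)NH2), which satisfies every atom and bond constraint.
So the answer is (D).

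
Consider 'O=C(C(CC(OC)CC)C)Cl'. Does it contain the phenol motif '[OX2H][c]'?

No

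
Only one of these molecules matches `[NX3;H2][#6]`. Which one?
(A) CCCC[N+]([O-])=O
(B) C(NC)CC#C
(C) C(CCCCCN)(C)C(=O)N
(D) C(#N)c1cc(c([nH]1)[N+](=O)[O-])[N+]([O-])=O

C

[NX3;H2][#6] describes a trivalent nitrogen with two H attached to carbon (a primary amine).
(A) has a nitro group (-[N+](=O)[O-]) but the nitrogen is [N+] with no H, not NX3H2.
(B) has an N-methylamino group (-NHCH3) but the nitrogen bears two carbons and only one H (H1), not H2.
(C) contains a primary amino group (-NH2), which satisfies every atom and bond constraint.
(D) has a nitro group (-[N+](=O)[O-]) but the nitrogen is [N+] with no H, not NX3H2.
So the answer is (C).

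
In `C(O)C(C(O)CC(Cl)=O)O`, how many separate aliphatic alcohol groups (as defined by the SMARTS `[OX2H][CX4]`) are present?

[OX2H][CX4] is the SMARTS for an aliphatic alcohol: a hydroxyl oxygen bound to an sp3 (X4) carbon.
The molecule carries 3 separate instances of a hydroxyl group (-OH) meeting every constraint; each maps to a distinct set of atoms, giving 3 matches.

3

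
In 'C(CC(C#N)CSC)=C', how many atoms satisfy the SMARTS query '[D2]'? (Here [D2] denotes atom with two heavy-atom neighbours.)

5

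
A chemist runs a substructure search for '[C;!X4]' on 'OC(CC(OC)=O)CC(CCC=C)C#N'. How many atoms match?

4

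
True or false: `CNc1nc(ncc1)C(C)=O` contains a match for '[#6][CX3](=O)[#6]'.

True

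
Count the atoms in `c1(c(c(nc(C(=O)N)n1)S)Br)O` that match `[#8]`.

2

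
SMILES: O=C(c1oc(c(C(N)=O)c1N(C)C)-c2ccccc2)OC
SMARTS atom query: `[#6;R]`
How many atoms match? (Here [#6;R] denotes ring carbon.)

10

The query [#6;R] means: carbon that is part of a ring.
Check the 21 heavy atoms by environment: 1× o (aromatic, in 5-ring) → no; 4× c (aromatic, in 5-ring) → match; 5× C (acyclic) → no; 3× O (acyclic) → no; 2× N (acyclic) → no; 6× c (aromatic, in 6-ring) → match.
Summing the matching environments: 4 + 6 = 10 matching atoms.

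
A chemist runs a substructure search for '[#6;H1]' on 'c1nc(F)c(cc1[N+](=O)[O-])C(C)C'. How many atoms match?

3

The query [#6;H1] means: any carbon bearing exactly one hydrogen.
Check the 13 heavy atoms by environment: 1× n (aromatic, H0) → no; 2× c (aromatic, H1) → match; 3× c (aromatic, H0) → no; 1× C (H1) → match; 2× C (H3) → no; 1× N (charge +1, H0) → no; 1× O (charge -1, H0) → no; 1× O (H0) → no; 1× F (H0) → no.
Summing the matching environments: 2 + 1 = 3 matching atoms.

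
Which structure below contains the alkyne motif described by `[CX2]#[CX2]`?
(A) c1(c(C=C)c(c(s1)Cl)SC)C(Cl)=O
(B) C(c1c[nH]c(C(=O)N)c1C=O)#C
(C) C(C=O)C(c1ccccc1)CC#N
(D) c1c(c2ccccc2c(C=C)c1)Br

[CX2]#[CX2] describes a carbon-carbon triple bond (an alkyne).
(A) has a vinyl group (-CH=CH2) but the C=C is a double bond; both carbons are CX3, not CX2.
(B) contains an ethynyl group (-C#CH), which satisfies every atom and bond constraint.
(C) has a nitrile (-C#N) but the triple bond is C#N, not C#C.
(D) has a vinyl group (-CH=CH2) but the C=C is a double bond; both carbons are CX3, not CX2.
So the answer is (B).

B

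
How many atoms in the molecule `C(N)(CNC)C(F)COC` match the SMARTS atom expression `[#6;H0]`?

0

Check the 10 heavy atoms by environment: 2× C (H2) → no; 2× C (H1) → no; 1× N (H2) → no; 1× F (H0) → no; 1× O (H0) → no; 2× C (H3) → no; 1× N (H1) → no.
No environment satisfies the query, so 0 matching atoms.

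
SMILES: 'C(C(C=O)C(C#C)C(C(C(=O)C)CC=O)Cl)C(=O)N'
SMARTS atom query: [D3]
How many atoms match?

6

The query [D3] means: atom with exactly three heavy-atom neighbours.
Check the 19 heavy atoms by environment: 5× C (D2) → no; 6× C (D3) → match; 2× C (D1) → no; 4× O (D1) → no; 1× N (D1) → no; 1× Cl (D1) → no.
That gives 6 matching atoms.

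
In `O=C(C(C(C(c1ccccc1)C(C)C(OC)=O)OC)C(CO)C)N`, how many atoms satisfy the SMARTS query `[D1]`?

8

Check the 24 heavy atoms by environment: 1× C (D2) → no; 7× C (D3) → no; 4× C (D1) → match; 3× O (D1) → match; 2× O (D2) → no; 1× c (aromatic, D3) → no; 5× c (aromatic, D2) → no; 1× N (D1) → match.
Summing the matching environments: 4 + 3 + 1 = 8 matching atoms.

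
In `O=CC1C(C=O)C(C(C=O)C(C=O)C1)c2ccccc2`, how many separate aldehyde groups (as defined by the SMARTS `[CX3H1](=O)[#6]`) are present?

[CX3H1](=O)[#6] is the SMARTS for an aldehyde: an sp2 carbon with one H, double-bonded to O and single-bonded to carbon.
The molecule carries 4 separate instances of an aldehyde (-CHO) meeting every constraint; each maps to a distinct set of atoms, giving 4 matches.

4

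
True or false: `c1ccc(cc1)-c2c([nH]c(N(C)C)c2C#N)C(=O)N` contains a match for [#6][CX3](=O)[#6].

False

The pattern [#6][CX3](=O)[#6] describes a carbonyl carbon (no H) flanked by two carbons — a ketone.
The closest candidate here is a primary amide (-C(=O)NH2), but one neighbour of the carbonyl carbon is N, not C. No other fragment satisfies the full query, so there is no match.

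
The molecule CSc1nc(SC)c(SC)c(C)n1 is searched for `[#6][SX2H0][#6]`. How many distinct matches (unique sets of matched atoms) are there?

3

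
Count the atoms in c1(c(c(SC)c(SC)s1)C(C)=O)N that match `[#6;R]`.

4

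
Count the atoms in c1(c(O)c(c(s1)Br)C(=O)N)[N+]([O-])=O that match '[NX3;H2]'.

1

The query [NX3;H2] means: aliphatic N with 3 total connections, two of them H — an -NH2 nitrogen (amine or amide).
Check the 13 heavy atoms by environment: 1× s (aromatic, H0, X2) → no; 4× c (aromatic, H0, X3) → no; 1× C (H0, X3) → no; 2× O (H0, X1) → no; 1× N (H2, X3) → match; 1× O (H1, X2) → no; 1× Br (H0, X1) → no; 1× N (charge +1, H0, X3) → no; 1× O (charge -1, H0, X1) → no.
That gives 1 matching atom.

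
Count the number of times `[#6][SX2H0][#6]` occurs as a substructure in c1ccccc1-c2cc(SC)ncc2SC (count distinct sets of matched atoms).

[#6][SX2H0][#6] is the SMARTS for a thioether: an aliphatic sulfur bridging two carbons with no H on the sulfur.
The molecule carries 2 separate instances of a methylthio ether (-SCH3) meeting every constraint; each maps to a distinct set of atoms, giving 2 matches.

2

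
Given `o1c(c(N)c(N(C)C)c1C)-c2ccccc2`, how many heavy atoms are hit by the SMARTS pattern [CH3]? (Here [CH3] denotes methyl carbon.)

The query [CH3] means: aliphatic carbon with exactly three hydrogens.
Check the 16 heavy atoms by environment: 1× o (aromatic, H0) → no; 5× c (aromatic, H0) → no; 1× N (H0) → no; 3× C (H3) → match; 1× N (H2) → no; 5× c (aromatic, H1) → no.
That gives 3 matching atoms.

3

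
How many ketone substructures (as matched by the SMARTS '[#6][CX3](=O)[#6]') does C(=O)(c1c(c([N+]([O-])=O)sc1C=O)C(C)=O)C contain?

2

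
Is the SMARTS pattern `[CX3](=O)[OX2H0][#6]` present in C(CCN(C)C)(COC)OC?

The pattern [CX3](=O)[OX2H0][#6] describes a carbonyl carbon bonded to an oxygen that is itself bonded to carbon (no H on that O) — an ester.
The closest candidate here is a methoxy ether (-OCH3), but the ether oxygen is not adjacent to a C=O carbon. No other fragment satisfies the full query, so there is no match.

No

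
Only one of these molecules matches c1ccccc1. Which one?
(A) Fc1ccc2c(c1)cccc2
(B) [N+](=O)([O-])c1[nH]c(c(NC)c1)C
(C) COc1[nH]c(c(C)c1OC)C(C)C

c1ccccc1 describes six aromatic carbons in a ring (a benzene ring).
(A) contains the required atom environment, so the pattern matches.
(B) has a methyl group (-CH3) but no six-membered all-carbon aromatic ring is present.
(C) has a methyl group (-CH3) but no six-membered all-carbon aromatic ring is present.
So the answer is (A).

A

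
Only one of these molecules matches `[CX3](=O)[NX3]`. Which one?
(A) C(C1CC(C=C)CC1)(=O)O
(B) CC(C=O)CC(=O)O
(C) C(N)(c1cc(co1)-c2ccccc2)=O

[CX3](=O)[NX3] describes a carbonyl carbon bonded to a trivalent nitrogen (an amide).
(A) has a carboxylic acid group (-C(=O)OH) but the carbonyl is bonded to O, not to an NX3 nitrogen.
(B) has a carboxylic acid group (-C(=O)OH) but the carbonyl is bonded to O, not to an NX3 nitrogen.
(C) contains a primary amide (-C(=O)NH2), which satisfies every atom and bond constraint.
So the answer is (C).

C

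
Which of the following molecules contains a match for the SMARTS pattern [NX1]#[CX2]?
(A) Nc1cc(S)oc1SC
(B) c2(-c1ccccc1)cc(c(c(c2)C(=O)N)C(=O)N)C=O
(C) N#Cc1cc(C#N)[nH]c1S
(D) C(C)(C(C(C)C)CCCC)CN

C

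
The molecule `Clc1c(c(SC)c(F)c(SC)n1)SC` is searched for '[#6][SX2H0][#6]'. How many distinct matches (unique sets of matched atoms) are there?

3

[#6][SX2H0][#6] is the SMARTS for a thioether: an aliphatic sulfur bridging two carbons with no H on the sulfur.
The molecule carries 3 separate instances of a methylthio ether (-SCH3) meeting every constraint; each maps to a distinct set of atoms, giving 3 matches.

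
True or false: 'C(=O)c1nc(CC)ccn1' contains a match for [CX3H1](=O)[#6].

The pattern [CX3H1](=O)[#6] describes an sp2 carbon with one H, double-bonded to O and single-bonded to carbon — an aldehyde.
The molecule carries an aldehyde (-CHO), whose atoms satisfy every constraint of the query, so the pattern matches.

True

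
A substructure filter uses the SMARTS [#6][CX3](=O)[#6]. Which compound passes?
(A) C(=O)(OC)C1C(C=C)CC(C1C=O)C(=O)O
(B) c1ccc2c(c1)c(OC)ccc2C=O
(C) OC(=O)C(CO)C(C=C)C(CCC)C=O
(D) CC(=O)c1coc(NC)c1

D

[#6][CX3](=O)[#6] describes a carbonyl carbon (no H) flanked by two carbons (a ketone).
(A) has an aldehyde (-CHO) but the carbonyl carbon has H1, so it is not flanked by two carbons.
(B) has an aldehyde (-CHO) but the carbonyl carbon has H1, so it is not flanked by two carbons.
(C) has an aldehyde (-CHO) but the carbonyl carbon has H1, so it is not flanked by two carbons.
(D) contains an acetyl/ketone group (-C(=O)CH3), which satisfies every atom and bond constraint.
So the answer is (D).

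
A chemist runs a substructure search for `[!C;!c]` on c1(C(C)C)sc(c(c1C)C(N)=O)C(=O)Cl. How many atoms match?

The query [!C;!c] means: neither aliphatic nor aromatic carbon — same as [!#6].
Check the 15 heavy atoms by environment: 1× s (aromatic) → match; 4× c (aromatic) → no; 6× C → no; 2× O → match; 1× N → match; 1× Cl → match.
Summing the matching environments: 1 + 2 + 1 + 1 = 5 matching atoms.

5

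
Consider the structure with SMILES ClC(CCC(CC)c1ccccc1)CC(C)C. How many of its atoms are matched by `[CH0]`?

The query [CH0] means: aliphatic carbon with no attached hydrogen.
Check the 17 heavy atoms by environment: 4× C (H2) → no; 3× C (H1) → no; 3× C (H3) → no; 1× Cl (H0) → no; 1× c (aromatic, H0) → no; 5× c (aromatic, H1) → no.
No environment satisfies the query, so 0 matching atoms.

0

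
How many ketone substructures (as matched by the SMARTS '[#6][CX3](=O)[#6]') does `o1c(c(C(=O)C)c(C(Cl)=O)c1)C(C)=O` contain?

2

[#6][CX3](=O)[#6] is the SMARTS for a ketone: a carbonyl carbon (no H) flanked by two carbons.
The molecule carries 2 separate instances of an acetyl/ketone group (-C(=O)CH3) meeting every constraint; each maps to a distinct set of atoms, giving 2 matches.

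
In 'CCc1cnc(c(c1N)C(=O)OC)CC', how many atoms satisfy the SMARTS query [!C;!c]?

4

The query [!C;!c] means: neither aliphatic nor aromatic carbon — same as [!#6].
Check the 15 heavy atoms by environment: 1× n (aromatic) → match; 5× c (aromatic) → no; 1× N → match; 6× C → no; 2× O → match.
Summing the matching environments: 1 + 1 + 2 = 4 matching atoms.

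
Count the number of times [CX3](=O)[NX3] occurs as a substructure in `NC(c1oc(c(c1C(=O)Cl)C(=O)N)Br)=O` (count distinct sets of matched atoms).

2

[CX3](=O)[NX3] is the SMARTS for an amide: a carbonyl carbon bonded to a trivalent nitrogen.
The molecule carries 2 separate instances of a primary amide (-C(=O)NH2) meeting every constraint; each maps to a distinct set of atoms, giving 2 matches.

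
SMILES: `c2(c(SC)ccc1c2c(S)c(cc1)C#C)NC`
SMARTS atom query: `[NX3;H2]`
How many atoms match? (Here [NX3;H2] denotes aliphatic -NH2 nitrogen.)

Check the 17 heavy atoms by environment: 6× c (aromatic, H0, X3) → no; 4× c (aromatic, H1, X3) → no; 1× N (H1, X3) → no; 2× C (H3, X4) → no; 1× S (H0, X2) → no; 1× C (H0, X2) → no; 1× C (H1, X2) → no; 1× S (H1, X2) → no.
No environment satisfies the query, so 0 matching atoms.

0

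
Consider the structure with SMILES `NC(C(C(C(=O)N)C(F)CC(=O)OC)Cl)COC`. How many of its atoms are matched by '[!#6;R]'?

0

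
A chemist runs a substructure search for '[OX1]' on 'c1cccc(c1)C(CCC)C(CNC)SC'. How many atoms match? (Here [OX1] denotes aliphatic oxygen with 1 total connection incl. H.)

0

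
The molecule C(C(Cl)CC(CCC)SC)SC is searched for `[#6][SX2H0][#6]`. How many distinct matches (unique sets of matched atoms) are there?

[#6][SX2H0][#6] is the SMARTS for a thioether: an aliphatic sulfur bridging two carbons with no H on the sulfur.
The molecule carries 2 separate instances of a methylthio ether (-SCH3) meeting every constraint; each maps to a distinct set of atoms, giving 2 matches.

2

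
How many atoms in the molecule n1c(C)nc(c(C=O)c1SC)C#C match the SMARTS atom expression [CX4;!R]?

The query [CX4;!R] means: aliphatic carbon with four total connections, not in a ring.
Check the 13 heavy atoms by environment: 2× n (aromatic, X2, in 6-ring) → no; 4× c (aromatic, X3, in 6-ring) → no; 2× C (X2, acyclic) → no; 1× S (X2, acyclic) → no; 2× C (X4, acyclic) → match; 1× C (X3, acyclic) → no; 1× O (X1, acyclic) → no.
That gives 2 matching atoms.

2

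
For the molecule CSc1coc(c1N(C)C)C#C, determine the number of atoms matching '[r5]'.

The query [r5] means: r5 matches atoms in a five-membered ring.
Check the 12 heavy atoms by environment: 1× o (aromatic, in 5-ring) → match; 4× c (aromatic, in 5-ring) → match; 5× C (acyclic) → no; 1× S (acyclic) → no; 1× N (acyclic) → no.
Summing the matching environments: 1 + 4 = 5 matching atoms.

5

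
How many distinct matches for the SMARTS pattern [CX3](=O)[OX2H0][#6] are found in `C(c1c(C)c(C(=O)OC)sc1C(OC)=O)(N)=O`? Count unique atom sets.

[CX3](=O)[OX2H0][#6] is the SMARTS for an ester: a carbonyl carbon bonded to an oxygen that is itself bonded to carbon (no H on that O).
The molecule carries 2 separate instances of a methyl-ester group (-C(=O)OCH3) meeting every constraint; each maps to a distinct set of atoms, giving 2 matches.

2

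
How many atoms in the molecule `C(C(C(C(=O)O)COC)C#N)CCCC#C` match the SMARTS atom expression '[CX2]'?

3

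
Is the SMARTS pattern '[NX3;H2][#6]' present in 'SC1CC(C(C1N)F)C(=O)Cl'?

The pattern [NX3;H2][#6] describes a trivalent nitrogen with two H attached to carbon — a primary amine.
The molecule carries a primary amino group (-NH2), whose atoms satisfy every constraint of the query, so the pattern matches.

Yes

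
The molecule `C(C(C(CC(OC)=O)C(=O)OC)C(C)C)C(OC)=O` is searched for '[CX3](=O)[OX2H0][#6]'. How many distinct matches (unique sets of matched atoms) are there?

3

[CX3](=O)[OX2H0][#6] is the SMARTS for an ester: a carbonyl carbon bonded to an oxygen that is itself bonded to carbon (no H on that O).
The molecule carries 3 separate instances of a methyl-ester group (-C(=O)OCH3) meeting every constraint; each maps to a distinct set of atoms, giving 3 matches.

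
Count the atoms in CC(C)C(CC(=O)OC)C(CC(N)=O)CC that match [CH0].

Check the 16 heavy atoms by environment: 3× C (H2) → no; 3× C (H1) → no; 4× C (H3) → no; 2× C (H0) → match; 3× O (H0) → no; 1× N (H2) → no.
That gives 2 matching atoms.

2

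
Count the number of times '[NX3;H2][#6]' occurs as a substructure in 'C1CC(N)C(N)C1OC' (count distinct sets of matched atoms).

2

[NX3;H2][#6] is the SMARTS for a primary amine: a trivalent nitrogen with two H attached to carbon.
The molecule carries 2 separate instances of a primary amino group (-NH2) meeting every constraint; each maps to a distinct set of atoms, giving 2 matches.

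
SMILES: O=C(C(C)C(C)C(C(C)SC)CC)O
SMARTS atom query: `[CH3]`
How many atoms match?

5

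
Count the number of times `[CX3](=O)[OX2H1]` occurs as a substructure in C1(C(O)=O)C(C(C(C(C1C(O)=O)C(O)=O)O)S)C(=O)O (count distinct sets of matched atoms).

[CX3](=O)[OX2H1] is the SMARTS for a carboxylic acid: an sp2 carbon double-bonded to O and single-bonded to an -OH oxygen.
The molecule carries 4 separate instances of a carboxylic acid group (-C(=O)OH) meeting every constraint; each maps to a distinct set of atoms, giving 4 matches.

4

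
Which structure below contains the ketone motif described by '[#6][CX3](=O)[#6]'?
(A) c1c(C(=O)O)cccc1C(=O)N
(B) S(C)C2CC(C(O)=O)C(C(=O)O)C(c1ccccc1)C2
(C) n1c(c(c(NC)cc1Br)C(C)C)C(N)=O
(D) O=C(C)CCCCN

D

[#6][CX3](=O)[#6] describes a carbonyl carbon (no H) flanked by two carbons (a ketone).
(A) has a primary amide (-C(=O)NH2) but one neighbour of the carbonyl carbon is N, not C.
(B) has a carboxylic acid group (-C(=O)OH) but one neighbour of the carbonyl carbon is O, not C.
(C) has a primary amide (-C(=O)NH2) but one neighbour of the carbonyl carbon is N, not C.
(D) contains an acetyl/ketone group (-C(=O)CH3), which satisfies every atom and bond constraint.
So the answer is (D).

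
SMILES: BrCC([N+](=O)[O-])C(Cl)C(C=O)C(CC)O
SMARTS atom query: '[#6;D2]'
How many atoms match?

3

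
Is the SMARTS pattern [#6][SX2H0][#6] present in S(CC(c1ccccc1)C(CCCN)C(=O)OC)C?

Yes

The pattern [#6][SX2H0][#6] describes an aliphatic sulfur bridging two carbons with no H on the sulfur — a thioether.
The molecule carries a methylthio ether (-SCH3), whose atoms satisfy every constraint of the query, so the pattern matches.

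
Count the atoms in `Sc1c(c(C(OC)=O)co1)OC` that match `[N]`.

Check the 12 heavy atoms by environment: 1× o (aromatic) → no; 4× c (aromatic) → no; 1× S → no; 3× C → no; 3× O → no.
No environment satisfies the query, so 0 matching atoms.

0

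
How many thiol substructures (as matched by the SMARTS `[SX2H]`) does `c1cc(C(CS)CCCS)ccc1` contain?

2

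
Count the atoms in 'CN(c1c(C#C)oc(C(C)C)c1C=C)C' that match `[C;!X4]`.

Check the 15 heavy atoms by environment: 1× o (aromatic, X2) → no; 4× c (aromatic, X3) → no; 2× C (X3) → match; 2× C (X2) → match; 5× C (X4) → no; 1× N (X3) → no.
Summing the matching environments: 2 + 2 = 4 matching atoms.

4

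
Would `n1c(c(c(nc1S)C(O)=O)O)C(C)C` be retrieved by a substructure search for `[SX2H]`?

The pattern [SX2H] describes an aliphatic sulfur with two connections, one being H — a thiol.
The molecule carries a thiol (-SH), whose atoms satisfy every constraint of the query, so the pattern matches.

Yes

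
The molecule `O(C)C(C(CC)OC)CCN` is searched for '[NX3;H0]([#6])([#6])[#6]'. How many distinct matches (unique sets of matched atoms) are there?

0

[NX3;H0]([#6])([#6])[#6] is the SMARTS for a tertiary amine: a trivalent nitrogen with no H, bonded to three carbons.
The molecule has a primary amino group (-NH2), but the nitrogen has H2, not H0 with three carbons; nothing else fits, so there are 0 matches.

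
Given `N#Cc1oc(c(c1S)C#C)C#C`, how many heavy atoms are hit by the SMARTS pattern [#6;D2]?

3

The query [#6;D2] means: any carbon bonded to exactly two heavy atoms.
Check the 12 heavy atoms by environment: 1× o (aromatic, D2) → no; 4× c (aromatic, D3) → no; 1× S (D1) → no; 3× C (D2) → match; 2× C (D1) → no; 1× N (D1) → no.
That gives 3 matching atoms.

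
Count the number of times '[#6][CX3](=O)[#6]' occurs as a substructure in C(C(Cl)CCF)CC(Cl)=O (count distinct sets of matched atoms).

0

[#6][CX3](=O)[#6] is the SMARTS for a ketone: a carbonyl carbon (no H) flanked by two carbons.
No fragment in the molecule satisfies every constraint, giving 0 matches.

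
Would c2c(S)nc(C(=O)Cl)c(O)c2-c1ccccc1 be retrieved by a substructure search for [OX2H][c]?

The pattern [OX2H][c] describes a hydroxyl oxygen attached to an aromatic carbon — a phenol.
The molecule carries a hydroxyl group (-OH), whose atoms satisfy every constraint of the query, so the pattern matches.

Yes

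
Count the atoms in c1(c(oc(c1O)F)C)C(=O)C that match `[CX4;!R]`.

2

The query [CX4;!R] means: aliphatic carbon with four total connections, not in a ring.
Check the 11 heavy atoms by environment: 1× o (aromatic, X2, in 5-ring) → no; 4× c (aromatic, X3, in 5-ring) → no; 1× O (X2, acyclic) → no; 2× C (X4, acyclic) → match; 1× F (X1, acyclic) → no; 1× C (X3, acyclic) → no; 1× O (X1, acyclic) → no.
That gives 2 matching atoms.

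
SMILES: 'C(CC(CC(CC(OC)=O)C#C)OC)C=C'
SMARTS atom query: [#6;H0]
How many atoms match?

2

The query [#6;H0] means: any carbon with no attached hydrogen.
Check the 16 heavy atoms by environment: 5× C (H2) → no; 4× C (H1) → no; 3× O (H0) → no; 2× C (H3) → no; 2× C (H0) → match.
That gives 2 matching atoms.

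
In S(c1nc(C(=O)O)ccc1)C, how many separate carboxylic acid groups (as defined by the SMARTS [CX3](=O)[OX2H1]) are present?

[CX3](=O)[OX2H1] is the SMARTS for a carboxylic acid: an sp2 carbon double-bonded to O and single-bonded to an -OH oxygen.
Exactly one fragment in the molecule meets all constraints, giving 1 match.

1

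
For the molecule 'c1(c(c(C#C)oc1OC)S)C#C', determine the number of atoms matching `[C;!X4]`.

The query [C;!X4] means: aliphatic carbon that does not have four total connections.
Check the 12 heavy atoms by environment: 1× o (aromatic, X2) → no; 4× c (aromatic, X3) → no; 4× C (X2) → match; 1× O (X2) → no; 1× C (X4) → no; 1× S (X2) → no.
That gives 4 matching atoms.

4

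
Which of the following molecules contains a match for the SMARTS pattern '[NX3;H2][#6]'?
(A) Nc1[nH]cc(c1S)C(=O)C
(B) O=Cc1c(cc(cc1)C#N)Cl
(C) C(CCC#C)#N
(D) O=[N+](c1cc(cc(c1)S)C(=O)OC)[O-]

[NX3;H2][#6] describes a trivalent nitrogen with two H attached to carbon (a primary amine).
(A) contains a primary amino group (-NH2), which satisfies every atom and bond constraint.
(B) has a nitrile (-C#N) but the nitrogen is NX1 (triple-bonded), not NX3 with two H.
(C) has a nitrile (-C#N) but the nitrogen is NX1 (triple-bonded), not NX3 with two H.
(D) has a nitro group (-[N+](=O)[O-]) but the nitrogen is [N+] with no H, not NX3H2.
So the answer is (A).

A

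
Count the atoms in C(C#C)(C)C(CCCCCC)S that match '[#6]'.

Check the 12 heavy atoms by environment: 11× C → match; 1× S → no.
That gives 11 matching atoms.

11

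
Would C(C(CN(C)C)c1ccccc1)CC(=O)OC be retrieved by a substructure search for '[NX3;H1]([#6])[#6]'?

No

The pattern [NX3;H1]([#6])[#6] describes a trivalent nitrogen with one H, bonded to two carbons — a secondary amine.
The closest candidate here is a dimethylamino group (-N(CH3)2), but the nitrogen has H0, not H1. No other fragment satisfies the full query, so there is no match.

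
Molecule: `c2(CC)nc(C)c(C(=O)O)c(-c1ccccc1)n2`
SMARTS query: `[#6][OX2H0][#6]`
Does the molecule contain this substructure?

No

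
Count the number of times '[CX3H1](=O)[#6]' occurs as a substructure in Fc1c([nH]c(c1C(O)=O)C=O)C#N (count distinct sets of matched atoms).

1

[CX3H1](=O)[#6] is the SMARTS for an aldehyde: an sp2 carbon with one H, double-bonded to O and single-bonded to carbon.
Exactly one fragment in the molecule meets all constraints, giving 1 match.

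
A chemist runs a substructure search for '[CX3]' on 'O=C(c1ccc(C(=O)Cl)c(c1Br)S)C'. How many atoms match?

2

The query [CX3] means: C with X3: aliphatic carbon with exactly 3 total connections.
Check the 14 heavy atoms by environment: 6× c (aromatic, X3) → no; 1× S (X2) → no; 1× Br (X1) → no; 2× C (X3) → match; 2× O (X1) → no; 1× Cl (X1) → no; 1× C (X4) → no.
That gives 2 matching atoms.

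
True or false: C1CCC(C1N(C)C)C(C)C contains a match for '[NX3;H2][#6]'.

False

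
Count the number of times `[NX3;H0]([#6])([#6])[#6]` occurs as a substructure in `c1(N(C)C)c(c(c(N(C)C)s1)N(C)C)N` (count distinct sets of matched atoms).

3

[NX3;H0]([#6])([#6])[#6] is the SMARTS for a tertiary amine: a trivalent nitrogen with no H, bonded to three carbons.
The molecule carries 3 separate instances of a dimethylamino group (-N(CH3)2) meeting every constraint; each maps to a distinct set of atoms, giving 3 matches.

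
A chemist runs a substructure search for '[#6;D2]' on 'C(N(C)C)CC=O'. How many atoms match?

3

The query [#6;D2] means: any carbon bonded to exactly two heavy atoms.
Check the 7 heavy atoms by environment: 3× C (D2) → match; 1× O (D1) → no; 1× N (D3) → no; 2× C (D1) → no.
That gives 3 matching atoms.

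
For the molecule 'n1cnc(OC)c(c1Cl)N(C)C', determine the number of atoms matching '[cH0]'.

3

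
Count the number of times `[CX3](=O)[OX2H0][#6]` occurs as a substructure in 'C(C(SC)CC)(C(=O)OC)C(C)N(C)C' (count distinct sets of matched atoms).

[CX3](=O)[OX2H0][#6] is the SMARTS for an ester: a carbonyl carbon bonded to an oxygen that is itself bonded to carbon (no H on that O).
Exactly one fragment in the molecule meets all constraints, giving 1 match.

1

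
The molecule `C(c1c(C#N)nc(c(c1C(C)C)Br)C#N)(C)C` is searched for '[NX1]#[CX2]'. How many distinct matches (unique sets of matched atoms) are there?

[NX1]#[CX2] is the SMARTS for a nitrile: a nitrogen triple-bonded to a two-connected carbon.
The molecule carries 2 separate instances of a nitrile (-C#N) meeting every constraint; each maps to a distinct set of atoms, giving 2 matches.

2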